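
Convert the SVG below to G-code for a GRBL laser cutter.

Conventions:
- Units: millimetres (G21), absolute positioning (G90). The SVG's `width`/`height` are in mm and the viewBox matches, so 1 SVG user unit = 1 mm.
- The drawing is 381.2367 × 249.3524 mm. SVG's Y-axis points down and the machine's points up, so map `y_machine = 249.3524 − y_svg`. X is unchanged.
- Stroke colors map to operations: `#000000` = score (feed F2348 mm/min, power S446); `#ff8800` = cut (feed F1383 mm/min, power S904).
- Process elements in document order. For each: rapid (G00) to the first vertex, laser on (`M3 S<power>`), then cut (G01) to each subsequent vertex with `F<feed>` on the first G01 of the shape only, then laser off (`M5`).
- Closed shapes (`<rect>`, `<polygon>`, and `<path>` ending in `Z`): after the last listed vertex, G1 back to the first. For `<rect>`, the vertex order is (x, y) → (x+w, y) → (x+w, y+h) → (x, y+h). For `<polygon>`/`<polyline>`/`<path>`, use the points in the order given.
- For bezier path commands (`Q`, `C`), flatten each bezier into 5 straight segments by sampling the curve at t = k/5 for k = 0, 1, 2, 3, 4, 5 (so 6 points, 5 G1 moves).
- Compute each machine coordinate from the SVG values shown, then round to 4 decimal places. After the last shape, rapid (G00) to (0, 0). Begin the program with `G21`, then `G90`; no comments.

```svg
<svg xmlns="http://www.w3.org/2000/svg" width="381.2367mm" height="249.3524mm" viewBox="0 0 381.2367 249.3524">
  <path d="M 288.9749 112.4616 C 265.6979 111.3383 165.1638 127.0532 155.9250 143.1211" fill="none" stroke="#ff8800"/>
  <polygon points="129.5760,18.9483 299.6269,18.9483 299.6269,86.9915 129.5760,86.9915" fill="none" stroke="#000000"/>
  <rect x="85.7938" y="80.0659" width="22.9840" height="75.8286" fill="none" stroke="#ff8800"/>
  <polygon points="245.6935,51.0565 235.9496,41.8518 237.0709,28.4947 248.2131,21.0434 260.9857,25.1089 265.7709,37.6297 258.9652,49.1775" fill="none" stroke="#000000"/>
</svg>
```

G21
G90
G00 X288.9749 Y136.8908
M3 S904
G01 X267.0863 Y135.6761 F1383
G01 X234.7464 Y131.2115
G01 X200.0460 Y124.2883
G01 X171.0753 Y115.6978
G01 X155.9250 Y106.2313
M5
G00 X129.5760 Y230.4041
M3 S446
G01 X299.6269 Y230.4041 F2348
G01 X299.6269 Y162.3609
G01 X129.5760 Y162.3609
G01 X129.5760 Y230.4041
M5
G00 X85.7938 Y169.2865
M3 S904
G01 X108.7778 Y169.2865 F1383
G01 X108.7778 Y93.4579
G01 X85.7938 Y93.4579
G01 X85.7938 Y169.2865
M5
G00 X245.6935 Y198.2959
M3 S446
G01 X235.9496 Y207.5006 F2348
G01 X237.0709 Y220.8577
G01 X248.2131 Y228.3090
G01 X260.9857 Y224.2435
G01 X265.7709 Y211.7227
G01 X258.9652 Y200.1749
G01 X245.6935 Y198.2959
M5
G00 X0.0000 Y0.0000

Since the viewBox matches the mm dimensions, user units are millimetres directly. The only transform is the Y-flip y_m = 249.3524 − y_svg.

Shape 1 is a cubic bezier drawn with `<path>`. Its stroke #ff8800 means cut at S904, F1383. After flipping Y the toolpath is (288.9749,136.8908) → (267.0863,135.6761) → (234.7464,131.2115) → (200.0460,124.2883) → (171.0753,115.6978) → (155.9250,106.2313).

Shape 2 is a rectangle drawn with `<polygon>`. Its stroke #000000 means score at S446, F2348. After flipping Y the toolpath is (129.5760,230.4041) → (299.6269,230.4041) → (299.6269,162.3609) → (129.5760,162.3609) → (129.5760,230.4041), returning to the start.

Shape 3 is a rectangle drawn with `<rect>`. Its stroke #ff8800 means cut at S904, F1383. After flipping Y the toolpath is (85.7938,169.2865) → (108.7778,169.2865) → (108.7778,93.4579) → (85.7938,93.4579) → (85.7938,169.2865), returning to the start.

Shape 4 is a regular polygon drawn with `<polygon>`. Its stroke #000000 means score at S446, F2348. After flipping Y the toolpath is (245.6935,198.2959) → (235.9496,207.5006) → (237.0709,220.8577) → (248.2131,228.3090) → (260.9857,224.2435) → (265.7709,211.7227) → (258.9652,200.1749) → (245.6935,198.2959), returning to the start.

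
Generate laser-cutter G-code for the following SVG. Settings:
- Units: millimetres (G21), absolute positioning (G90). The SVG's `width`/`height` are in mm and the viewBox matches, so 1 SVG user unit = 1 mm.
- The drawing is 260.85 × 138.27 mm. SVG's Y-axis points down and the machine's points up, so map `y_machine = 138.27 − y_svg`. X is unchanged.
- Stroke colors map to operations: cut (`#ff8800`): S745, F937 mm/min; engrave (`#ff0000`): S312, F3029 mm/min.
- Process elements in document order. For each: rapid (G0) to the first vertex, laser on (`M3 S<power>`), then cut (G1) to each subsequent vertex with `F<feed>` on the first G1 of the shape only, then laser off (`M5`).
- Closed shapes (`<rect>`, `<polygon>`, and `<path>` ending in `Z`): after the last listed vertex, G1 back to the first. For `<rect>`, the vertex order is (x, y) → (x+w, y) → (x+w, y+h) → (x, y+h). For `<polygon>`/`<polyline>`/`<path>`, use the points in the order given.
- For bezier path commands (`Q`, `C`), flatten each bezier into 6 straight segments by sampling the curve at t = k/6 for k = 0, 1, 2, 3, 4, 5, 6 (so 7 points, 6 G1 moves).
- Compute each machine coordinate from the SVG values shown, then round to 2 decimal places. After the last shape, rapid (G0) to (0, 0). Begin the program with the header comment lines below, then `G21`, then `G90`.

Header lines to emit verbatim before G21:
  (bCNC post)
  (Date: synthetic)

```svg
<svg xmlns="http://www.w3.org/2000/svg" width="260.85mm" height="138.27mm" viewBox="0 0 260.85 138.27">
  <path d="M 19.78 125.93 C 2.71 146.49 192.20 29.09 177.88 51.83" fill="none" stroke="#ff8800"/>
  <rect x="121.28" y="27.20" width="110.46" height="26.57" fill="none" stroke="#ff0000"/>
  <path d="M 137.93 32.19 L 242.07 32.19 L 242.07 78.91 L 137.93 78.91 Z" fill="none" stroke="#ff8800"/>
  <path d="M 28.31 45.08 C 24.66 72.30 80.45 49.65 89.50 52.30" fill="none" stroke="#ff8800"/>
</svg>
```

(bCNC post)
(Date: synthetic)
G21
G90
G0 X19.78 Y12.34
M3 S745
G1 X26.56 Y12.27 F937
G1 X56.36 Y27.47
G1 X97.80 Y50.21
G1 X139.46 Y72.77
G1 X169.96 Y87.42
G1 X177.88 Y86.44
M5
G0 X121.28 Y111.07
M3 S312
G1 X231.74 Y111.07 F3029
G1 X231.74 Y84.50
G1 X121.28 Y84.50
G1 X121.28 Y111.07
M5
G0 X137.93 Y106.08
M3 S745
G1 X242.07 Y106.08 F937
G1 X242.07 Y59.36
G1 X137.93 Y59.36
G1 X137.93 Y106.08
M5
G0 X28.31 Y93.19
M3 S745
G1 X30.95 Y83.39 F937
G1 X40.54 Y79.81
G1 X54.14 Y80.37
G1 X68.80 Y82.97
G1 X81.57 Y85.53
G1 X89.50 Y85.97
M5
G0 X0.00 Y0.00

Since the viewBox matches the mm dimensions, user units are millimetres directly. The only transform is the Y-flip y_m = 138.27 − y_svg.

Shape 1 is a cubic bezier drawn with `<path>`. Its stroke #ff8800 means cut at S745, F937. After flipping Y the toolpath is (19.78,12.34) → (26.56,12.27) → (56.36,27.47) → (97.80,50.21) → (139.46,72.77) → (169.96,87.42) → (177.88,86.44).

Shape 2 is a rectangle drawn with `<rect>`. Its stroke #ff0000 means engrave at S312, F3029. After flipping Y the toolpath is (121.28,111.07) → (231.74,111.07) → (231.74,84.50) → (121.28,84.50) → (121.28,111.07), returning to the start.

Shape 3 is a rectangle drawn with `<path>`. Its stroke #ff8800 means cut at S745, F937. After flipping Y the toolpath is (137.93,106.08) → (242.07,106.08) → (242.07,59.36) → (137.93,59.36) → (137.93,106.08), returning to the start.

Shape 4 is a cubic bezier drawn with `<path>`. Its stroke #ff8800 means cut at S745, F937. After flipping Y the toolpath is (28.31,93.19) → (30.95,83.39) → (40.54,79.81) → (54.14,80.37) → (68.80,82.97) → (81.57,85.53) → (89.50,85.97).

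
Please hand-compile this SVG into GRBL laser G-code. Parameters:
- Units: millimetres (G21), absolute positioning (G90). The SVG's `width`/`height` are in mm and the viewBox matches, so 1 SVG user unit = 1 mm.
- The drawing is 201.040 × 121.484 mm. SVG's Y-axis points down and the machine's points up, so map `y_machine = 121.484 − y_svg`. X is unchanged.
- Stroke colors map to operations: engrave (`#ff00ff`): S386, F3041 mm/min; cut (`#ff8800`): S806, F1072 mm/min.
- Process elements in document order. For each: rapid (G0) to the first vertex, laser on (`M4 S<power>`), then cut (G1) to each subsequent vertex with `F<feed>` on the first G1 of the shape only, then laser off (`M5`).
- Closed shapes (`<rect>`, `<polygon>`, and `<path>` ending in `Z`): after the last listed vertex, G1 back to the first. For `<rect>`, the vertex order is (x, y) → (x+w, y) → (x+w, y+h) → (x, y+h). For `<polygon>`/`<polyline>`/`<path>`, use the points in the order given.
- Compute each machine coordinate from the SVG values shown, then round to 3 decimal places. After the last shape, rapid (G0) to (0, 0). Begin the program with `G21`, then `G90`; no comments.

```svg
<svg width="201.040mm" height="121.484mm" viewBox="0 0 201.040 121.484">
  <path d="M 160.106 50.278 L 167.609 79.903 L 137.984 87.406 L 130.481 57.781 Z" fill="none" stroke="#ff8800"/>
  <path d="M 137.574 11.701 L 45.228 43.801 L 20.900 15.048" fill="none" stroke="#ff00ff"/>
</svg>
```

G21
G90
G0 X160.106 Y71.206
M4 S806
G1 X167.609 Y41.581 F1072
G1 X137.984 Y34.078
G1 X130.481 Y63.703
G1 X160.106 Y71.206
M5
G0 X137.574 Y109.783
M4 S386
G1 X45.228 Y77.683 F3041
G1 X20.900 Y106.436
M5
G0 X0.000 Y0.000

viewBox `0 0 201.040 121.484` with mm width/height → 1 unit = 1 mm. Flip: y_m = 121.484 − y_svg.

**Shape 1** — `<path>` regular polygon, stroke `#ff8800` → cut (S806, F1072). Machine vertices: (160.106,71.206) → (167.609,41.581) → (137.984,34.078) → (130.481,63.703) → (160.106,71.206). Closed: final G1 returns to the first vertex.

**Shape 2** — `<path>` open polyline, stroke `#ff00ff` → engrave (S386, F3041). Machine vertices: (137.574,109.783) → (45.228,77.683) → (20.900,106.436). Open path.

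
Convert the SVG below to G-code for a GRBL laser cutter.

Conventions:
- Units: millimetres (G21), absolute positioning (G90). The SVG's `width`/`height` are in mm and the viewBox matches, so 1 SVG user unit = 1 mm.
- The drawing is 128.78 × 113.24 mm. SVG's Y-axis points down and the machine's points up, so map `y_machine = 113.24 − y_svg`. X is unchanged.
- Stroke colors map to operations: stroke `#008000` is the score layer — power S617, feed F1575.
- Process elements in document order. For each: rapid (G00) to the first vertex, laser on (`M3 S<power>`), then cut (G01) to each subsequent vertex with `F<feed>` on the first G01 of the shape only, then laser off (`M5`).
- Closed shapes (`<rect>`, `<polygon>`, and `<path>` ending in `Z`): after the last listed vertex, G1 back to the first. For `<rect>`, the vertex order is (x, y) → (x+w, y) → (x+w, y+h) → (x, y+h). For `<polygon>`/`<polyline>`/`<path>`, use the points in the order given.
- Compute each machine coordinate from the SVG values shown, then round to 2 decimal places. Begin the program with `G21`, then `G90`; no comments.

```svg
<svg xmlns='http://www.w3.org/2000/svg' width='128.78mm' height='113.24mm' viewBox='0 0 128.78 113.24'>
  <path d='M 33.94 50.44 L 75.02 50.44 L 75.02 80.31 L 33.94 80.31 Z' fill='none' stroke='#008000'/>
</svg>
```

G21
G90
G00 X33.94 Y62.80
M3 S617
G01 X75.02 Y62.80 F1575
G01 X75.02 Y32.93
G01 X33.94 Y32.93
G01 X33.94 Y62.80
M5

Since the viewBox matches the mm dimensions, user units are millimetres directly. The only transform is the Y-flip y_m = 113.24 − y_svg.

Shape 1 is a rectangle drawn with `<path>`. Its stroke #008000 means score at S617, F1575. After flipping Y the toolpath is (33.94,62.80) → (75.02,62.80) → (75.02,32.93) → (33.94,32.93) → (33.94,62.80), returning to the start.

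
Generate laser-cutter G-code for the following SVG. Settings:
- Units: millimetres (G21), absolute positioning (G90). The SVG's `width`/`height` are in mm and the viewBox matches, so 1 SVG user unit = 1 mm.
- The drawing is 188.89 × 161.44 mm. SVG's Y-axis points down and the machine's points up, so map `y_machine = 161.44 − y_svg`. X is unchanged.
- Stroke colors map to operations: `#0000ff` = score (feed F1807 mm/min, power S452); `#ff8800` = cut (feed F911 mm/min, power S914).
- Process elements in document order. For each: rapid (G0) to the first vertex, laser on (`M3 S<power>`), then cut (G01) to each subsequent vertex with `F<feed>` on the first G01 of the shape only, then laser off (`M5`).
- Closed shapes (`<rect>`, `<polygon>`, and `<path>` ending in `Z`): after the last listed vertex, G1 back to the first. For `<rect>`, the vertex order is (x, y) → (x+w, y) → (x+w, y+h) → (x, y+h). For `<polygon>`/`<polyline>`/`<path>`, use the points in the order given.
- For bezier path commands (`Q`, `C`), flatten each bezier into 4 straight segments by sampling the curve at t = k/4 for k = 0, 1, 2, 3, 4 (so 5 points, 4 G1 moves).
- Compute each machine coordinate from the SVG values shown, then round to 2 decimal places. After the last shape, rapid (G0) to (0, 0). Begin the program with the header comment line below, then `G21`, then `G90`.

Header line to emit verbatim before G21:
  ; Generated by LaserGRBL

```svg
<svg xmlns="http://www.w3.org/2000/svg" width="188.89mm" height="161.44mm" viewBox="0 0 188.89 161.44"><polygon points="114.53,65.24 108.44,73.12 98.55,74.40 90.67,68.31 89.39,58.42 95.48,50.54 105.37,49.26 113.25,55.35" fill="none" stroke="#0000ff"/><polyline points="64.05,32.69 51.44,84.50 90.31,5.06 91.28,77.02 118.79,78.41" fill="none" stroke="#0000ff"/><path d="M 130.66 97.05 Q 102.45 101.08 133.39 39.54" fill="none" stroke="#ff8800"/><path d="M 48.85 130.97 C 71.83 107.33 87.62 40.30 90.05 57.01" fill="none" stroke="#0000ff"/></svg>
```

viewBox `0 0 188.89 161.44` with mm width/height → 1 unit = 1 mm. Flip: y_m = 161.44 − y_svg.

**Shape 1** — `<polygon>` regular polygon, stroke `#0000ff` → score (S452, F1807). Machine vertices: (114.53,96.20) → (108.44,88.32) → (98.55,87.04) → (90.67,93.13) → (89.39,103.02) → (95.48,110.90) → (105.37,112.18) → (113.25,106.09) → (114.53,96.20). Closed: final G1 returns to the first vertex.

**Shape 2** — `<polyline>` open polyline, stroke `#0000ff` → score (S452, F1807). Machine vertices: (64.05,128.75) → (51.44,76.94) → (90.31,156.38) → (91.28,84.42) → (118.79,83.03). Open path.

**Shape 3** — `<path>` quadratic bezier, stroke `#ff8800` → cut (S914, F911). Control points (SVG): P0=(130.66,97.05), P1=(102.45,101.08), P2=(133.39,39.54); sampled at t=k/4. Machine vertices: (130.66,64.39) → (120.25,66.47) → (117.24,76.75) → (121.62,95.23) → (133.39,121.90). Open path.

**Shape 4** — `<path>` cubic bezier, stroke `#0000ff` → score (S452, F1807). Control points (SVG): P0=(48.85,130.97), P1=(71.83,107.33), P2=(87.62,40.30), P3=(90.05,57.01); sampled at t=k/4. Machine vertices: (48.85,30.47) → (64.64,54.35) → (77.16,82.58) → (85.82,103.25) → (90.05,104.43). Open path.

; Generated by LaserGRBL
G21
G90
G0 X114.53 Y96.20
M3 S452
G01 X108.44 Y88.32 F1807
G01 X98.55 Y87.04
G01 X90.67 Y93.13
G01 X89.39 Y103.02
G01 X95.48 Y110.90
G01 X105.37 Y112.18
G01 X113.25 Y106.09
G01 X114.53 Y96.20
M5
G0 X64.05 Y128.75
M3 S452
G01 X51.44 Y76.94 F1807
G01 X90.31 Y156.38
G01 X91.28 Y84.42
G01 X118.79 Y83.03
M5
G0 X130.66 Y64.39
M3 S914
G01 X120.25 Y66.47 F911
G01 X117.24 Y76.75
G01 X121.62 Y95.23
G01 X133.39 Y121.90
M5
G0 X48.85 Y30.47
M3 S452
G01 X64.64 Y54.35 F1807
G01 X77.16 Y82.58
G01 X85.82 Y103.25
G01 X90.05 Y104.43
M5
G0 X0.00 Y0.00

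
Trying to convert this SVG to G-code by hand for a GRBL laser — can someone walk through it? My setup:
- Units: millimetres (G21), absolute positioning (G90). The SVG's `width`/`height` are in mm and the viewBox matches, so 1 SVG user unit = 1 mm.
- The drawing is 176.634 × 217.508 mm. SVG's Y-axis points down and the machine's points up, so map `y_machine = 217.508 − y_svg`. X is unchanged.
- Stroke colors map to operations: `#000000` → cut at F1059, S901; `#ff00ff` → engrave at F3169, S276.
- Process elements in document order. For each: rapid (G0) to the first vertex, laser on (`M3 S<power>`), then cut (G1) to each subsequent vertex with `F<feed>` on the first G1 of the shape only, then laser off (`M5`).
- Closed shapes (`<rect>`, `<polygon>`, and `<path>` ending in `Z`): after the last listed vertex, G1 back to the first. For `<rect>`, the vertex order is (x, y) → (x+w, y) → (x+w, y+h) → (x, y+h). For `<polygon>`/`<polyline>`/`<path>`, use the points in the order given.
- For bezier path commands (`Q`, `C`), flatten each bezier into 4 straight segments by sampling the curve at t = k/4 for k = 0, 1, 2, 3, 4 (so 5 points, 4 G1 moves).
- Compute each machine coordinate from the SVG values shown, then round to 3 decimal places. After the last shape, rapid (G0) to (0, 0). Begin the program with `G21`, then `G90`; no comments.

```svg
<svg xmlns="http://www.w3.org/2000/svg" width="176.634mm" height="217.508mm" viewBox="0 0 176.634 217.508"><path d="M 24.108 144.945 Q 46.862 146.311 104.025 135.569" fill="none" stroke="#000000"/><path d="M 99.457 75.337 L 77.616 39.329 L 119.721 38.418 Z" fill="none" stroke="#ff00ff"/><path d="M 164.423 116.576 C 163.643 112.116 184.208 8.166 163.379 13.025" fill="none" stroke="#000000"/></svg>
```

G21
G90
G0 X24.108 Y72.563
M3 S901
G1 X37.636 Y72.637 F1059
G1 X55.464 Y74.224
G1 X77.594 Y77.325
G1 X104.025 Y81.939
M5
G0 X99.457 Y142.171
M3 S276
G1 X77.616 Y178.179 F3169
G1 X119.721 Y179.090
G1 X99.457 Y142.171
M5
G0 X164.423 Y100.932
M3 S901
G1 X166.860 Y119.677 F1059
G1 X171.419 Y156.202
G1 X172.220 Y190.980
G1 X163.379 Y204.483
M5
G0 X0.000 Y0.000

1 u = 1 mm; y_m = 217.508 − y.

[1] `<path>` quadratic bezier, #000000→cut S901 F1059: (24.108,72.563) → (37.636,72.637) → (55.464,74.224) → (77.594,77.325) → (104.025,81.939)

[2] `<path>` regular polygon, #ff00ff→engrave S276 F3169: (99.457,142.171) → (77.616,178.179) → (119.721,179.090) → (99.457,142.171) (closed)

[3] `<path>` cubic bezier, #000000→cut S901 F1059: (164.423,100.932) → (166.860,119.677) → (171.419,156.202) → (172.220,190.980) → (163.379,204.483)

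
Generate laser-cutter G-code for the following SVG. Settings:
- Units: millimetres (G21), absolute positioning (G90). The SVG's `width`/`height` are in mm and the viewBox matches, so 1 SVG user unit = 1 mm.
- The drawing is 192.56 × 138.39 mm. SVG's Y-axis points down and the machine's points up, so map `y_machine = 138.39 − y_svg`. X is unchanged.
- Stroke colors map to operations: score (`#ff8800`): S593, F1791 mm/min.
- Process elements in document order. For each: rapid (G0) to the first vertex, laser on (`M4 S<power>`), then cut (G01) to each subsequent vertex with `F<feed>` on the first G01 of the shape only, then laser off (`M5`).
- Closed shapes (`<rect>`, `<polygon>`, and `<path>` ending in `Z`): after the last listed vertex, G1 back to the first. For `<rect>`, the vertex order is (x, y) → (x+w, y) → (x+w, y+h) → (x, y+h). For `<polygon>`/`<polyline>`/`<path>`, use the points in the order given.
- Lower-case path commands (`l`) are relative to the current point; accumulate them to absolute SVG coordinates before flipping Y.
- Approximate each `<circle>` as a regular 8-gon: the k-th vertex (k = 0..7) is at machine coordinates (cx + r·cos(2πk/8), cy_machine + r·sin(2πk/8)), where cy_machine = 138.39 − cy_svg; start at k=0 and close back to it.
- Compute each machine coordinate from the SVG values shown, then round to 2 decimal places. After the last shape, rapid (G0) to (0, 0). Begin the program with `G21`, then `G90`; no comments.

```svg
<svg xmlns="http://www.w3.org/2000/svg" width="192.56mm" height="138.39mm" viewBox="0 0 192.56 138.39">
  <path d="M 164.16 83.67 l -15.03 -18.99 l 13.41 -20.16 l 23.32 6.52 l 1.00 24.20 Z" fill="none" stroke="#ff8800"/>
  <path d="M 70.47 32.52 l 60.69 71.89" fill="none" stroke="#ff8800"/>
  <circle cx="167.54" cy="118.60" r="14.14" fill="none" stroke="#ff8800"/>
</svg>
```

viewBox `0 0 192.56 138.39` with mm width/height → 1 unit = 1 mm. Flip: y_m = 138.39 − y_svg.

**Shape 1** — `<path>` regular polygon, stroke `#ff8800` → score (S593, F1791). Machine vertices: (164.16,54.72) → (149.13,73.71) → (162.54,93.87) → (185.86,87.35) → (186.86,63.15) → (164.16,54.72). Closed: final G1 returns to the first vertex.

**Shape 2** — `<path>` line segment, stroke `#ff8800` → score (S593, F1791). Machine vertices: (70.47,105.87) → (131.16,33.98). Open path.

**Shape 3** — `<circle>` circle, stroke `#ff8800` → score (S593, F1791). Machine vertices: (181.68,19.79) → (177.54,29.79) → (167.54,33.93) → (157.54,29.79) → (153.40,19.79) → (157.54,9.79) → (167.54,5.65) → (177.54,9.79) → (181.68,19.79). Closed: final G1 returns to the first vertex.

G21
G90
G0 X164.16 Y54.72
M4 S593
G01 X149.13 Y73.71 F1791
G01 X162.54 Y93.87
G01 X185.86 Y87.35
G01 X186.86 Y63.15
G01 X164.16 Y54.72
M5
G0 X70.47 Y105.87
M4 S593
G01 X131.16 Y33.98 F1791
M5
G0 X181.68 Y19.79
M4 S593
G01 X177.54 Y29.79 F1791
G01 X167.54 Y33.93
G01 X157.54 Y29.79
G01 X153.40 Y19.79
G01 X157.54 Y9.79
G01 X167.54 Y5.65
G01 X177.54 Y9.79
G01 X181.68 Y19.79
M5
G0 X0.00 Y0.00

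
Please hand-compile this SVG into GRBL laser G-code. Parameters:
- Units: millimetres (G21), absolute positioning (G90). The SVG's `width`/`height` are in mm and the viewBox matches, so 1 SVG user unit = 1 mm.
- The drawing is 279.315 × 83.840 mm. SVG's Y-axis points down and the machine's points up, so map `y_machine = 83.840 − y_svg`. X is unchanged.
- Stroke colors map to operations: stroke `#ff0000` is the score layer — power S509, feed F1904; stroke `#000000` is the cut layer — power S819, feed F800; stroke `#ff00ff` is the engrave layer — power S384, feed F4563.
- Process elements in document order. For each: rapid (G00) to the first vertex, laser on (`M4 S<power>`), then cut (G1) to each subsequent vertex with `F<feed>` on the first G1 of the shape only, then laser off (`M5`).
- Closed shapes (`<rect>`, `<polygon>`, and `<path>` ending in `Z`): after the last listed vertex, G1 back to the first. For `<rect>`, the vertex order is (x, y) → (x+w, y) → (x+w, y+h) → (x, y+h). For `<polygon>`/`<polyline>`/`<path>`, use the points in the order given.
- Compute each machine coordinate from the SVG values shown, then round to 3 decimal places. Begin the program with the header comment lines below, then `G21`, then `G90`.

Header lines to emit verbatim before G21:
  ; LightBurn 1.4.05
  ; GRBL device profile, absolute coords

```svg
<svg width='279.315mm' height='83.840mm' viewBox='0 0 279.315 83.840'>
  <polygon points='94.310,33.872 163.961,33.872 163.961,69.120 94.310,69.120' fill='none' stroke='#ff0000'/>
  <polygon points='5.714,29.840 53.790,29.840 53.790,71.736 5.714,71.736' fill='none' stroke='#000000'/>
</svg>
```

1 u = 1 mm; y_m = 83.840 − y.

[1] `<polygon>` rectangle, #ff0000→score S509 F1904: (94.310,49.968) → (163.961,49.968) → (163.961,14.720) → (94.310,14.720) → (94.310,49.968) (closed)

[2] `<polygon>` rectangle, #000000→cut S819 F800: (5.714,54.000) → (53.790,54.000) → (53.790,12.104) → (5.714,12.104) → (5.714,54.000) (closed)

; LightBurn 1.4.05
; GRBL device profile, absolute coords
G21
G90
G00 X94.310 Y49.968
M4 S509
G1 X163.961 Y49.968 F1904
G1 X163.961 Y14.720
G1 X94.310 Y14.720
G1 X94.310 Y49.968
M5
G00 X5.714 Y54.000
M4 S819
G1 X53.790 Y54.000 F800
G1 X53.790 Y12.104
G1 X5.714 Y12.104
G1 X5.714 Y54.000
M5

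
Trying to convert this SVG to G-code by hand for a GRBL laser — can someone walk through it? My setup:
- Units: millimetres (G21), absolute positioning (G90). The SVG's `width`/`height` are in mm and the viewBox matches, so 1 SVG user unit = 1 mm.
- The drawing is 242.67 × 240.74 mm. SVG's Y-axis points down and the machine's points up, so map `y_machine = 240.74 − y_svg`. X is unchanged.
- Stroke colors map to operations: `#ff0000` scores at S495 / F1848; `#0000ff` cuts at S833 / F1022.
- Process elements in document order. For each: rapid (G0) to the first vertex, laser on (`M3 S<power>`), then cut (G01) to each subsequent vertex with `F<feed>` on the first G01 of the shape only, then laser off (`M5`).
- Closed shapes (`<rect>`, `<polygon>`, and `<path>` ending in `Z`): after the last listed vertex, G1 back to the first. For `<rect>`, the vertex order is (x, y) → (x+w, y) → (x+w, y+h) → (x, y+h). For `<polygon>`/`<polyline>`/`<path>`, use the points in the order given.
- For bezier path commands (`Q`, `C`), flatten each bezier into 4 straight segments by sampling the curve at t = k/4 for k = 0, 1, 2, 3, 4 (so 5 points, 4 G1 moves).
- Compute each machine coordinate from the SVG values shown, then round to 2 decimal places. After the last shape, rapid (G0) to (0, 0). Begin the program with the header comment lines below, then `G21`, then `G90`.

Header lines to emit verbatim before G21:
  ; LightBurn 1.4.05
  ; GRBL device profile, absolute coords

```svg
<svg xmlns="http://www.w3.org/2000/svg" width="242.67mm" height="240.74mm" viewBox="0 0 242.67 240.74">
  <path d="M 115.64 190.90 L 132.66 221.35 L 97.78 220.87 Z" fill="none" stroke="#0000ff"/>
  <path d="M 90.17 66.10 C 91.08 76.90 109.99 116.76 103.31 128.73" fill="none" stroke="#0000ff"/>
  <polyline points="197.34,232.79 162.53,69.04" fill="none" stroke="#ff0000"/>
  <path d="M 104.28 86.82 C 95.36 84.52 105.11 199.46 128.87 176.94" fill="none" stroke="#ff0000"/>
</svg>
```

; LightBurn 1.4.05
; GRBL device profile, absolute coords
G21
G90
G0 X115.64 Y49.84
M3 S833
G01 X132.66 Y19.39 F1022
G01 X97.78 Y19.87
G01 X115.64 Y49.84
M5
G0 X90.17 Y174.64
M3 S833
G01 X93.55 Y161.98 F1022
G01 X99.59 Y143.76
G01 X104.20 Y125.33
G01 X103.31 Y112.01
M5
G0 X197.34 Y7.95
M3 S495
G01 X162.53 Y171.70 F1848
M5
G0 X104.28 Y153.92
M3 S495
G01 X101.02 Y137.64 F1848
G01 X104.32 Y101.28
G01 X113.75 Y68.70
G01 X128.87 Y63.80
M5
G0 X0.00 Y0.00

1 u = 1 mm; y_m = 240.74 − y.

[1] `<path>` regular polygon, #0000ff→cut S833 F1022: (115.64,49.84) → (132.66,19.39) → (97.78,19.87) → (115.64,49.84) (closed)

[2] `<path>` cubic bezier, #0000ff→cut S833 F1022: (90.17,174.64) → (93.55,161.98) → (99.59,143.76) → (104.20,125.33) → (103.31,112.01)

[3] `<polyline>` line segment, #ff0000→score S495 F1848: (197.34,7.95) → (162.53,171.70)

[4] `<path>` cubic bezier, #ff0000→score S495 F1848: (104.28,153.92) → (101.02,137.64) → (104.32,101.28) → (113.75,68.70) → (128.87,63.80)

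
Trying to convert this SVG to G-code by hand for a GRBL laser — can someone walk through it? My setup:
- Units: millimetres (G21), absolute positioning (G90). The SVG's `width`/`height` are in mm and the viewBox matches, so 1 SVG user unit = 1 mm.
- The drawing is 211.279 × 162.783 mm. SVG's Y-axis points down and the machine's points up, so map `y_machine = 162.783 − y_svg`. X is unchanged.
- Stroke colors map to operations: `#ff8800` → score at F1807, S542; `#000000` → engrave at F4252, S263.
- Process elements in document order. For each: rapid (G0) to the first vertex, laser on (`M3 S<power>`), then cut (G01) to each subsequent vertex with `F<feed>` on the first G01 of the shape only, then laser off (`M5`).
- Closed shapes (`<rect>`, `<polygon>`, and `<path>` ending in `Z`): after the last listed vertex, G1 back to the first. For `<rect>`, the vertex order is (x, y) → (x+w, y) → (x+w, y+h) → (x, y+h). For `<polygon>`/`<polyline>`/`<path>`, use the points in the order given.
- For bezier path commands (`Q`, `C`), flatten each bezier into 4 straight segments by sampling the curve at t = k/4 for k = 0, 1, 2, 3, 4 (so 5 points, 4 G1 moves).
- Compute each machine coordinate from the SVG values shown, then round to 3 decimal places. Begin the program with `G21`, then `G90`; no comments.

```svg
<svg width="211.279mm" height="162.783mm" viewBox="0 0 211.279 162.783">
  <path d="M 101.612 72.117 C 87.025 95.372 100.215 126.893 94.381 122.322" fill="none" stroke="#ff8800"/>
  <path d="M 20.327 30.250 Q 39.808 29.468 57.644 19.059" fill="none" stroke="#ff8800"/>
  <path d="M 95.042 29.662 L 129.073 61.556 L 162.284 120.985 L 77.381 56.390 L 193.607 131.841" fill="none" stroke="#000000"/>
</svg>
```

G21
G90
G0 X101.612 Y90.666
M3 S542
G01 X95.149 Y72.368 F1807
G01 X94.714 Y55.129
G01 X95.921 Y43.107
G01 X94.381 Y40.461
M5
G0 X20.327 Y132.533
M3 S542
G01 X29.965 Y133.526 F1807
G01 X39.397 Y135.722
G01 X48.623 Y139.121
G01 X57.644 Y143.724
M5
G0 X95.042 Y133.121
M3 S263
G01 X129.073 Y101.227 F4252
G01 X162.284 Y41.798
G01 X77.381 Y106.393
G01 X193.607 Y30.942
M5

viewBox `0 0 211.279 162.783` with mm width/height → 1 unit = 1 mm. Flip: y_m = 162.783 − y_svg.

**Shape 1** — `<path>` cubic bezier, stroke `#ff8800` → score (S542, F1807). Control points (SVG): P0=(101.612,72.117), P1=(87.025,95.372), P2=(100.215,126.893), P3=(94.381,122.322); sampled at t=k/4. Machine vertices: (101.612,90.666) → (95.149,72.368) → (94.714,55.129) → (95.921,43.107) → (94.381,40.461). Open path.

**Shape 2** — `<path>` quadratic bezier, stroke `#ff8800` → score (S542, F1807). Control points (SVG): P0=(20.327,30.250), P1=(39.808,29.468), P2=(57.644,19.059); sampled at t=k/4. Machine vertices: (20.327,132.533) → (29.965,133.526) → (39.397,135.722) → (48.623,139.121) → (57.644,143.724). Open path.

**Shape 3** — `<path>` open polyline, stroke `#000000` → engrave (S263, F4252). Machine vertices: (95.042,133.121) → (129.073,101.227) → (162.284,41.798) → (77.381,106.393) → (193.607,30.942). Open path.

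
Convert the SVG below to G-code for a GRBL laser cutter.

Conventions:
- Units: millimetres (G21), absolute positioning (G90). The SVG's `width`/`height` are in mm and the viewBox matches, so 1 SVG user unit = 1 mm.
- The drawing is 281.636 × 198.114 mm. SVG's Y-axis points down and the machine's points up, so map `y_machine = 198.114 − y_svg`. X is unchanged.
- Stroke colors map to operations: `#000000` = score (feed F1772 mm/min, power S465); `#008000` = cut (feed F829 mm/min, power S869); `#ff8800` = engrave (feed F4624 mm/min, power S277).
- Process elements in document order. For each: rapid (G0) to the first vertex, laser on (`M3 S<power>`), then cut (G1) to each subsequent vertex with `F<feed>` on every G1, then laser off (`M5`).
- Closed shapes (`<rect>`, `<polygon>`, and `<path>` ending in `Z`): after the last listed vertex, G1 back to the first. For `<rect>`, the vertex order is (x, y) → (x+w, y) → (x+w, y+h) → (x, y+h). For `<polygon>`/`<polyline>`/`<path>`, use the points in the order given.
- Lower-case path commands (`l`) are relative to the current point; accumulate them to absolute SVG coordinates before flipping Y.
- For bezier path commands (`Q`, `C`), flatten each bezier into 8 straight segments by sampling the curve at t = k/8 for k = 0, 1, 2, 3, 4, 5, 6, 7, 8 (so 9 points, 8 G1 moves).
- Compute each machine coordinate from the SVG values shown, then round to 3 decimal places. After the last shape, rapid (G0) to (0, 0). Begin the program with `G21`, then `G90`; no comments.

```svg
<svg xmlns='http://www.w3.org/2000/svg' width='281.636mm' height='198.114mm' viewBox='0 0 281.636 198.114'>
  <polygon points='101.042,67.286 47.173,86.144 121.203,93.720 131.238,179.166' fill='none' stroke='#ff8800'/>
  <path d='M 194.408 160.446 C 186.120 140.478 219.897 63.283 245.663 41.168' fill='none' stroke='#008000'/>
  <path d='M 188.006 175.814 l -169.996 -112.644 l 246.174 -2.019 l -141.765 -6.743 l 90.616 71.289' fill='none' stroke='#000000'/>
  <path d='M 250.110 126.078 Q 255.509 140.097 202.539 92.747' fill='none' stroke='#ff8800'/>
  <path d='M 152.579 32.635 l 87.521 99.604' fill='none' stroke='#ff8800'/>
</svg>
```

viewBox `0 0 281.636 198.114` with mm width/height → 1 unit = 1 mm. Flip: y_m = 198.114 − y_svg.

**Shape 1** — `<polygon>` closed polygon, stroke `#ff8800` → engrave (S277, F4624). Machine vertices: (101.042,130.828) → (47.173,111.970) → (121.203,104.394) → (131.238,18.948) → (101.042,130.828). Closed: final G1 returns to the first vertex.

**Shape 2** — `<path>` cubic bezier, stroke `#008000` → cut (S869, F829). Control points (SVG): P0=(194.408,160.446), P1=(186.120,140.478), P2=(219.897,63.283), P3=(245.663,41.168); sampled at t=k/8. Machine vertices: (194.408,37.668) → (193.174,47.619) → (195.297,61.619) → (200.189,78.352) → (207.265,96.502) → (215.937,114.752) → (225.619,131.787) → (235.723,146.290) → (245.663,156.946). Open path.

**Shape 3** — `<path>` open polyline, stroke `#000000` → score (S465, F1772). Machine vertices: (188.006,22.300) → (18.010,134.944) → (264.184,136.963) → (122.419,143.706) → (213.035,72.417). Open path.

**Shape 4** — `<path>` quadratic bezier, stroke `#ff8800` → engrave (S277, F4624). Control points (SVG): P0=(250.110,126.078), P1=(255.509,140.097), P2=(202.539,92.747); sampled at t=k/8. Machine vertices: (250.110,72.036) → (250.548,69.490) → (249.161,68.862) → (245.951,70.152) → (240.917,73.359) → (234.058,78.485) → (225.376,85.528) → (214.869,94.488) → (202.539,105.367). Open path.

**Shape 5** — `<path>` line segment, stroke `#ff8800` → engrave (S277, F4624). Machine vertices: (152.579,165.479) → (240.100,65.875). Open path.

G21
G90
G0 X101.042 Y130.828
M3 S277
G1 X47.173 Y111.970 F4624
G1 X121.203 Y104.394 F4624
G1 X131.238 Y18.948 F4624
G1 X101.042 Y130.828 F4624
M5
G0 X194.408 Y37.668
M3 S869
G1 X193.174 Y47.619 F829
G1 X195.297 Y61.619 F829
G1 X200.189 Y78.352 F829
G1 X207.265 Y96.502 F829
G1 X215.937 Y114.752 F829
G1 X225.619 Y131.787 F829
G1 X235.723 Y146.290 F829
G1 X245.663 Y156.946 F829
M5
G0 X188.006 Y22.300
M3 S465
G1 X18.010 Y134.944 F1772
G1 X264.184 Y136.963 F1772
G1 X122.419 Y143.706 F1772
G1 X213.035 Y72.417 F1772
M5
G0 X250.110 Y72.036
M3 S277
G1 X250.548 Y69.490 F4624
G1 X249.161 Y68.862 F4624
G1 X245.951 Y70.152 F4624
G1 X240.917 Y73.359 F4624
G1 X234.058 Y78.485 F4624
G1 X225.376 Y85.528 F4624
G1 X214.869 Y94.488 F4624
G1 X202.539 Y105.367 F4624
M5
G0 X152.579 Y165.479
M3 S277
G1 X240.100 Y65.875 F4624
M5
G0 X0.000 Y0.000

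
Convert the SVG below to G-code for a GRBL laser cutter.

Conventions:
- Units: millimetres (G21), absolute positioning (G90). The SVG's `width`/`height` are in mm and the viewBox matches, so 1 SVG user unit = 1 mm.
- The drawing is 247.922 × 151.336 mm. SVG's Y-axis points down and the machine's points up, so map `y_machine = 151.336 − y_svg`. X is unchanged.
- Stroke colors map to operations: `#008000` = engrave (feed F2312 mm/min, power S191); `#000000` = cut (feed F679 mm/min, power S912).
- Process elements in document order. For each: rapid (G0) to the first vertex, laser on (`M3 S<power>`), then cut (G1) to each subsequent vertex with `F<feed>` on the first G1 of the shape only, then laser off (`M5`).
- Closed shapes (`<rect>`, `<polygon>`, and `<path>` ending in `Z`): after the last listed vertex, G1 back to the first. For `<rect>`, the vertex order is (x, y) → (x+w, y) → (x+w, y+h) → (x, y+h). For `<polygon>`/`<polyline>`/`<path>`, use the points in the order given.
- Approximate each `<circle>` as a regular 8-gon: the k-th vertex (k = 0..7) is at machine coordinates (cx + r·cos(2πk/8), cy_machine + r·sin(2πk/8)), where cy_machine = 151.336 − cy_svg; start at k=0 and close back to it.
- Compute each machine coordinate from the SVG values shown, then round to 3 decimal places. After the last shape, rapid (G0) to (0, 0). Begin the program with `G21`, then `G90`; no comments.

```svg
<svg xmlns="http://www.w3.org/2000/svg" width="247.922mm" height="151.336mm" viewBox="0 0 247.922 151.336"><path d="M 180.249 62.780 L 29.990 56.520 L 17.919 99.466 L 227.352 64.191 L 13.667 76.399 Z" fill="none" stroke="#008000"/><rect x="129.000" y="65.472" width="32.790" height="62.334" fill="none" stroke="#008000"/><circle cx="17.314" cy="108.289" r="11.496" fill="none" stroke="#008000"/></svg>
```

1 u = 1 mm; y_m = 151.336 − y.

[1] `<path>` closed polygon, #008000→engrave S191 F2312: (180.249,88.556) → (29.990,94.816) → (17.919,51.870) → (227.352,87.145) → (13.667,74.937) → (180.249,88.556) (closed)

[2] `<rect>` rectangle, #008000→engrave S191 F2312: (129.000,85.864) → (161.790,85.864) → (161.790,23.530) → (129.000,23.530) → (129.000,85.864) (closed)

[3] `<circle>` circle, #008000→engrave S191 F2312: (28.810,43.047) → (25.443,51.176) → (17.314,54.543) → (9.185,51.176) → (5.818,43.047) → (9.185,34.918) → (17.314,31.551) → (25.443,34.918) → (28.810,43.047) (closed)

G21
G90
G0 X180.249 Y88.556
M3 S191
G1 X29.990 Y94.816 F2312
G1 X17.919 Y51.870
G1 X227.352 Y87.145
G1 X13.667 Y74.937
G1 X180.249 Y88.556
M5
G0 X129.000 Y85.864
M3 S191
G1 X161.790 Y85.864 F2312
G1 X161.790 Y23.530
G1 X129.000 Y23.530
G1 X129.000 Y85.864
M5
G0 X28.810 Y43.047
M3 S191
G1 X25.443 Y51.176 F2312
G1 X17.314 Y54.543
G1 X9.185 Y51.176
G1 X5.818 Y43.047
G1 X9.185 Y34.918
G1 X17.314 Y31.551
G1 X25.443 Y34.918
G1 X28.810 Y43.047
M5
G0 X0.000 Y0.000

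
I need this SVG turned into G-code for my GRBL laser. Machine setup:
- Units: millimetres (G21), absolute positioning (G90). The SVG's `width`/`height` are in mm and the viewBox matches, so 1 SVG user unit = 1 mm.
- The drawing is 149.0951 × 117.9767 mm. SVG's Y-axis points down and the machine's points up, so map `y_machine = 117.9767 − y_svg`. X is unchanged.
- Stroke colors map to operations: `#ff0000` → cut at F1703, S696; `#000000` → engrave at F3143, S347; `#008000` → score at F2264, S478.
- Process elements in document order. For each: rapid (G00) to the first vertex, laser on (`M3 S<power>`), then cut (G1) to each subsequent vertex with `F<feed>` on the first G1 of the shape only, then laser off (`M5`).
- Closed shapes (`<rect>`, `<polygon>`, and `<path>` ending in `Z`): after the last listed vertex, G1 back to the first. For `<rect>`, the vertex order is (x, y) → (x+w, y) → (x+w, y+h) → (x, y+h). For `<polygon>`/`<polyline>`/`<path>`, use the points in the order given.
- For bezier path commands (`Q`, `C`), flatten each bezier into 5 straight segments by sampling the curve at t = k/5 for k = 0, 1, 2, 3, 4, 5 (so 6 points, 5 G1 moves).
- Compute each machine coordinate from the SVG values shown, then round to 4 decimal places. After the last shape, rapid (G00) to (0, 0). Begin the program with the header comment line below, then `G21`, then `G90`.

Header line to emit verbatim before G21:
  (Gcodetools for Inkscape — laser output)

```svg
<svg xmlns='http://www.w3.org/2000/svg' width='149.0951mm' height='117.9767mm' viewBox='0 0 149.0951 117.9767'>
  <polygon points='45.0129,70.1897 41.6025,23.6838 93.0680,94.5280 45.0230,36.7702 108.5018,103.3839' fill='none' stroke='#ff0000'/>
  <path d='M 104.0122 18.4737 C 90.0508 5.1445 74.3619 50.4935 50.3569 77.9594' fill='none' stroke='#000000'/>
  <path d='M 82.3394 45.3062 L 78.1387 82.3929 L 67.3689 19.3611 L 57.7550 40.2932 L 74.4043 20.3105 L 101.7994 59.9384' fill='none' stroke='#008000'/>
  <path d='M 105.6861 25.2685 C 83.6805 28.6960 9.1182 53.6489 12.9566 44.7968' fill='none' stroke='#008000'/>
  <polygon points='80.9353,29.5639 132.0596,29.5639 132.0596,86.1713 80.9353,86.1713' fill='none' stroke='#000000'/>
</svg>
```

(Gcodetools for Inkscape — laser output)
G21
G90
G00 X45.0129 Y47.7870
M3 S696
G1 X41.6025 Y94.2929 F1703
G1 X93.0680 Y23.4487
G1 X45.0230 Y81.2065
G1 X108.5018 Y14.5928
G1 X45.0129 Y47.7870
M5
G00 X104.0122 Y99.5030
M3 S347
G1 X95.3754 Y101.0716 F3143
G1 X86.0076 Y92.2324
G1 X75.5928 Y76.6603
G1 X63.8147 Y58.0303
G1 X50.3569 Y40.0173
M5
G00 X82.3394 Y72.6705
M3 S478
G1 X78.1387 Y35.5838 F2264
G1 X67.3689 Y98.6156
G1 X57.7550 Y77.6835
G1 X74.4043 Y97.6662
G1 X101.7994 Y58.0383
M5
G00 X105.6861 Y92.7082
M3 S478
G1 X87.2236 Y88.5113 F2264
G1 X62.4334 Y81.8042
G1 X37.6016 Y75.2426
G1 X19.0140 Y71.4826
G1 X12.9566 Y73.1799
M5
G00 X80.9353 Y88.4128
M3 S347
G1 X132.0596 Y88.4128 F3143
G1 X132.0596 Y31.8054
G1 X80.9353 Y31.8054
G1 X80.9353 Y88.4128
M5
G00 X0.0000 Y0.0000

viewBox `0 0 149.0951 117.9767` with mm width/height → 1 unit = 1 mm. Flip: y_m = 117.9767 − y_svg.

**Shape 1** — `<polygon>` closed polygon, stroke `#ff0000` → cut (S696, F1703). Machine vertices: (45.0129,47.7870) → (41.6025,94.2929) → (93.0680,23.4487) → (45.0230,81.2065) → (108.5018,14.5928) → (45.0129,47.7870). Closed: final G1 returns to the first vertex.

**Shape 2** — `<path>` cubic bezier, stroke `#000000` → engrave (S347, F3143). Control points (SVG): P0=(104.0122,18.4737), P1=(90.0508,5.1445), P2=(74.3619,50.4935), P3=(50.3569,77.9594); sampled at t=k/5. Machine vertices: (104.0122,99.5030) → (95.3754,101.0716) → (86.0076,92.2324) → (75.5928,76.6603) → (63.8147,58.0303) → (50.3569,40.0173). Open path.

**Shape 3** — `<path>` open polyline, stroke `#008000` → score (S478, F2264). Machine vertices: (82.3394,72.6705) → (78.1387,35.5838) → (67.3689,98.6156) → (57.7550,77.6835) → (74.4043,97.6662) → (101.7994,58.0383). Open path.

**Shape 4** — `<path>` cubic bezier, stroke `#008000` → score (S478, F2264). Control points (SVG): P0=(105.6861,25.2685), P1=(83.6805,28.6960), P2=(9.1182,53.6489), P3=(12.9566,44.7968); sampled at t=k/5. Machine vertices: (105.6861,92.7082) → (87.2236,88.5113) → (62.4334,81.8042) → (37.6016,75.2426) → (19.0140,71.4826) → (12.9566,73.1799). Open path.

**Shape 5** — `<polygon>` rectangle, stroke `#000000` → engrave (S347, F3143). Machine vertices: (80.9353,88.4128) → (132.0596,88.4128) → (132.0596,31.8054) → (80.9353,31.8054) → (80.9353,88.4128). Closed: final G1 returns to the first vertex.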